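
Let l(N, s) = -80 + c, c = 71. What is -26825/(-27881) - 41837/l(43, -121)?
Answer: 1166698822/250929 ≈ 4649.5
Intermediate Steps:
l(N, s) = -9 (l(N, s) = -80 + 71 = -9)
-26825/(-27881) - 41837/l(43, -121) = -26825/(-27881) - 41837/(-9) = -26825*(-1/27881) - 41837*(-⅑) = 26825/27881 + 41837/9 = 1166698822/250929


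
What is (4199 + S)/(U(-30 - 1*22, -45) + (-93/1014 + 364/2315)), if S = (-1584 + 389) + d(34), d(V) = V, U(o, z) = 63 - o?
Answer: 2377143860/90035317 ≈ 26.402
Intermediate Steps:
S = -1161 (S = (-1584 + 389) + 34 = -1195 + 34 = -1161)
(4199 + S)/(U(-30 - 1*22, -45) + (-93/1014 + 364/2315)) = (4199 - 1161)/((63 - (-30 - 1*22)) + (-93/1014 + 364/2315)) = 3038/((63 - (-30 - 22)) + (-93*1/1014 + 364*(1/2315))) = 3038/((63 - 1*(-52)) + (-31/338 + 364/2315)) = 3038/((63 + 52) + 51267/782470) = 3038/(115 + 51267/782470) = 3038/(90035317/782470) = 3038*(782470/90035317) = 2377143860/90035317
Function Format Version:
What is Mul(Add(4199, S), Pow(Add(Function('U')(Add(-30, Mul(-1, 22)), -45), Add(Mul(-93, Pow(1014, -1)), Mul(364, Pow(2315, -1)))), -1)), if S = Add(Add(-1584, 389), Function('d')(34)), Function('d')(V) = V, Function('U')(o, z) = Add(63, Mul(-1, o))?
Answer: Rational(2377143860, 90035317) ≈ 26.402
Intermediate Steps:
S = -1161 (S = Add(Add(-1584, 389), 34) = Add(-1195, 34) = -1161)
Mul(Add(4199, S), Pow(Add(Function('U')(Add(-30, Mul(-1, 22)), -45), Add(Mul(-93, Pow(1014, -1)), Mul(364, Pow(2315, -1)))), -1)) = Mul(Add(4199, -1161), Pow(Add(Add(63, Mul(-1, Add(-30, Mul(-1, 22)))), Add(Mul(-93, Pow(1014, -1)), Mul(364, Pow(2315, -1)))), -1)) = Mul(3038, Pow(Add(Add(63, Mul(-1, Add(-30, -22))), Add(Mul(-93, Rational(1, 1014)), Mul(364, Rational(1, 2315)))), -1)) = Mul(3038, Pow(Add(Add(63, Mul(-1, -52)), Add(Rational(-31, 338), Rational(364, 2315))), -1)) = Mul(3038, Pow(Add(Add(63, 52), Rational(51267, 782470)), -1)) = Mul(3038, Pow(Add(115, Rational(51267, 782470)), -1)) = Mul(3038, Pow(Rational(90035317, 782470), -1)) = Mul(3038, Rational(782470, 90035317)) = Rational(2377143860, 90035317)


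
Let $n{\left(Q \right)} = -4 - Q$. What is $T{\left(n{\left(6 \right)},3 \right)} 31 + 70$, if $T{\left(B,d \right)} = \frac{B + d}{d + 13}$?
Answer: $\frac{903}{16} \approx 56.438$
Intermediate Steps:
$T{\left(B,d \right)} = \frac{B + d}{13 + d}$
$T{\left(n{\left(6 \right)},3 \right)} 31 + 70 = \frac{\left(-4 - 6\right) + 3}{13 + 3} \cdot 31 + 70 = \frac{\left(-4 - 6\right) + 3}{16} \cdot 31 + 70 = \frac{-10 + 3}{16} \cdot 31 + 70 = \frac{1}{16} \left(-7\right) 31 + 70 = \left(- \frac{7}{16}\right) 31 + 70 = - \frac{217}{16} + 70 = \frac{903}{16}$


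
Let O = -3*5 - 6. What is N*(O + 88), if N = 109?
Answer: 7303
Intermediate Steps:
O = -21 (O = -15 - 6 = -21)
N*(O + 88) = 109*(-21 + 88) = 109*67 = 7303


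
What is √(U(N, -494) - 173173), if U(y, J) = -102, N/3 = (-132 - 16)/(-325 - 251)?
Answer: 5*I*√6931 ≈ 416.26*I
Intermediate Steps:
N = 37/48 (N = 3*((-132 - 16)/(-325 - 251)) = 3*(-148/(-576)) = 3*(-148*(-1/576)) = 3*(37/144) = 37/48 ≈ 0.77083)
√(U(N, -494) - 173173) = √(-102 - 173173) = √(-173275) = 5*I*√6931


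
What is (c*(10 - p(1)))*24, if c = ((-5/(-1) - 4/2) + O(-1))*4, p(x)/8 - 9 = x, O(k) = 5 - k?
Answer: -60480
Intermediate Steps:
p(x) = 72 + 8*x
c = 36 (c = ((-5/(-1) - 4/2) + (5 - 1*(-1)))*4 = ((-5*(-1) - 4*½) + (5 + 1))*4 = ((5 - 2) + 6)*4 = (3 + 6)*4 = 9*4 = 36)
(c*(10 - p(1)))*24 = (36*(10 - (72 + 8*1)))*24 = (36*(10 - (72 + 8)))*24 = (36*(10 - 1*80))*24 = (36*(10 - 80))*24 = (36*(-70))*24 = -2520*24 = -60480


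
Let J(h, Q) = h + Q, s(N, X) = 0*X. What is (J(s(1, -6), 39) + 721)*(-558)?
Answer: -424080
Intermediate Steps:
s(N, X) = 0
J(h, Q) = Q + h
(J(s(1, -6), 39) + 721)*(-558) = ((39 + 0) + 721)*(-558) = (39 + 721)*(-558) = 760*(-558) = -424080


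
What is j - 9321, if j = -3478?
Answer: -12799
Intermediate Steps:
j - 9321 = -3478 - 9321 = -12799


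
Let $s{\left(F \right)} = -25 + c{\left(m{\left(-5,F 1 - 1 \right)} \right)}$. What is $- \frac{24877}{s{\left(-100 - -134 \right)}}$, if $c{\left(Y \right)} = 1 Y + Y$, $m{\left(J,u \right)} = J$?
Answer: $\frac{24877}{35} \approx 710.77$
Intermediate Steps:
$c{\left(Y \right)} = 2 Y$ ($c{\left(Y \right)} = Y + Y = 2 Y$)
$s{\left(F \right)} = -35$ ($s{\left(F \right)} = -25 + 2 \left(-5\right) = -25 - 10 = -35$)
$- \frac{24877}{s{\left(-100 - -134 \right)}} = - \frac{24877}{-35} = \left(-24877\right) \left(- \frac{1}{35}\right) = \frac{24877}{35}$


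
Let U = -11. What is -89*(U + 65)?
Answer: -4806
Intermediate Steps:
-89*(U + 65) = -89*(-11 + 65) = -89*54 = -4806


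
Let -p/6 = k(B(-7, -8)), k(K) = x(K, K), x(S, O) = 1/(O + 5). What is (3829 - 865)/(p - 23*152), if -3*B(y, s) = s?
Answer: -34086/40213 ≈ -0.84764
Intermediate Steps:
B(y, s) = -s/3
x(S, O) = 1/(5 + O)
k(K) = 1/(5 + K)
p = -18/23 (p = -6/(5 - ⅓*(-8)) = -6/(5 + 8/3) = -6/23/3 = -6*3/23 = -18/23 ≈ -0.78261)
(3829 - 865)/(p - 23*152) = (3829 - 865)/(-18/23 - 23*152) = 2964/(-18/23 - 3496) = 2964/(-80426/23) = 2964*(-23/80426) = -34086/40213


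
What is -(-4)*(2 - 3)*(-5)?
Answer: 20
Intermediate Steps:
-(-4)*(2 - 3)*(-5) = -(-4)*(-1)*(-5) = -4*1*(-5) = -4*(-5) = 20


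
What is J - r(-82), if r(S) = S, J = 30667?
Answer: 30749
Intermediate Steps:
J - r(-82) = 30667 - 1*(-82) = 30667 + 82 = 30749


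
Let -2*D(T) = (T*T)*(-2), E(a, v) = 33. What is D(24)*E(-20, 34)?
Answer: 19008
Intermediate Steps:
D(T) = T**2 (D(T) = -T*T*(-2)/2 = -T**2*(-2)/2 = -(-1)*T**2 = T**2)
D(24)*E(-20, 34) = 24**2*33 = 576*33 = 19008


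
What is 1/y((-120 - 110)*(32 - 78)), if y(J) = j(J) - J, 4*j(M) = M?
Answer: -1/7935 ≈ -0.00012602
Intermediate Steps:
j(M) = M/4
y(J) = -3*J/4 (y(J) = J/4 - J = -3*J/4)
1/y((-120 - 110)*(32 - 78)) = 1/(-3*(-120 - 110)*(32 - 78)/4) = 1/(-(-345)*(-46)/2) = 1/(-¾*10580) = 1/(-7935) = -1/7935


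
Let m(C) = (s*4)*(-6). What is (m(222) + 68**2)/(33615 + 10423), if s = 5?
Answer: 2252/22019 ≈ 0.10228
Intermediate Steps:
m(C) = -120 (m(C) = (5*4)*(-6) = 20*(-6) = -120)
(m(222) + 68**2)/(33615 + 10423) = (-120 + 68**2)/(33615 + 10423) = (-120 + 4624)/44038 = 4504*(1/44038) = 2252/22019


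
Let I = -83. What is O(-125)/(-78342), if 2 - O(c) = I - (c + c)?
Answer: 5/2374 ≈ 0.0021061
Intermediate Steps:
O(c) = 85 + 2*c (O(c) = 2 - (-83 - (c + c)) = 2 - (-83 - 2*c) = 2 + (83 + 2*c) = 85 + 2*c)
O(-125)/(-78342) = (85 + 2*(-125))/(-78342) = (85 - 250)*(-1/78342) = -165*(-1/78342) = 5/2374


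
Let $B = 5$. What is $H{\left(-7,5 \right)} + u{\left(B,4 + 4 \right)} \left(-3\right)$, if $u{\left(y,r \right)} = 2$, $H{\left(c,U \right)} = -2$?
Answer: $-8$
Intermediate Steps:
$H{\left(-7,5 \right)} + u{\left(B,4 + 4 \right)} \left(-3\right) = -2 + 2 \left(-3\right) = -2 - 6 = -8$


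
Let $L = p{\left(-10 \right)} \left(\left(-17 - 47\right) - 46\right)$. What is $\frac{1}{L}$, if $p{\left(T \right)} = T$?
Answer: $\frac{1}{1100} \approx 0.00090909$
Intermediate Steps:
$L = 1100$ ($L = - 10 \left(\left(-17 - 47\right) - 46\right) = - 10 \left(-64 - 46\right) = \left(-10\right) \left(-110\right) = 1100$)
$\frac{1}{L} = \frac{1}{1100}$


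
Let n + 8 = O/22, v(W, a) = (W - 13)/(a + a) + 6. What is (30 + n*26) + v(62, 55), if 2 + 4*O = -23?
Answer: -39367/220 ≈ -178.94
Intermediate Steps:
O = -25/4 (O = -½ + (¼)*(-23) = -½ - 23/4 = -25/4 ≈ -6.2500)
v(W, a) = 6 + (-13 + W)/(2*a) (v(W, a) = (-13 + W)/((2*a)) + 6 = (-13 + W)*(1/(2*a)) + 6 = (-13 + W)/(2*a) + 6 = 6 + (-13 + W)/(2*a))
n = -729/88 (n = -8 - 25/4/22 = -8 - 25/4*1/22 = -8 - 25/88 = -729/88 ≈ -8.2841)
(30 + n*26) + v(62, 55) = (30 - 729/88*26) + (½)*(-13 + 62 + 12*55)/55 = (30 - 9477/44) + (½)*(1/55)*(-13 + 62 + 660) = -8157/44 + (½)*(1/55)*709 = -8157/44 + 709/110 = -39367/220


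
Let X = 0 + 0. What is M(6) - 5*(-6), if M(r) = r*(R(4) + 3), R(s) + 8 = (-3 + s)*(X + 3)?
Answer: 18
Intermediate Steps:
X = 0
R(s) = -17 + 3*s (R(s) = -8 + (-3 + s)*(0 + 3) = -8 + (-3 + s)*3 = -8 + (-9 + 3*s) = -17 + 3*s)
M(r) = -2*r (M(r) = r*((-17 + 3*4) + 3) = r*((-17 + 12) + 3) = r*(-5 + 3) = r*(-2) = -2*r)
M(6) - 5*(-6) = -2*6 - 5*(-6) = -12 + 30 = 18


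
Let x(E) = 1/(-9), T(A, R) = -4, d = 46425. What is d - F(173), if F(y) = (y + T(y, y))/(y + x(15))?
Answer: 72235779/1556 ≈ 46424.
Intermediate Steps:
x(E) = -1/9 (x(E) = 1*(-1/9) = -1/9)
F(y) = (-4 + y)/(-1/9 + y) (F(y) = (y - 4)/(y - 1/9) = (-4 + y)/(-1/9 + y))
d - F(173) = 46425 - 9*(-4 + 173)/(-1 + 9*173) = 46425 - 9*169/(-1 + 1557) = 46425 - 9*169/1556 = 46425 - 1*1521/1556 = 46425 - 1521/1556 = 72235779/1556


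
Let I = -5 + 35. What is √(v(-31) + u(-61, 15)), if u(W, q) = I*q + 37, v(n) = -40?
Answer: √447 ≈ 21.142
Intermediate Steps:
I = 30
u(W, q) = 37 + 30*q (u(W, q) = 30*q + 37 = 37 + 30*q)
√(v(-31) + u(-61, 15)) = √(-40 + (37 + 30*15)) = √(-40 + (37 + 450)) = √(-40 + 487) = √447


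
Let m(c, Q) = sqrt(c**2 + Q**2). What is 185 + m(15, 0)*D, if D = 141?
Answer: 2300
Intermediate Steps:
m(c, Q) = sqrt(Q**2 + c**2)
185 + m(15, 0)*D = 185 + sqrt(0**2 + 15**2)*141 = 185 + sqrt(0 + 225)*141 = 185 + sqrt(225)*141 = 185 + 15*141 = 185 + 2115 = 2300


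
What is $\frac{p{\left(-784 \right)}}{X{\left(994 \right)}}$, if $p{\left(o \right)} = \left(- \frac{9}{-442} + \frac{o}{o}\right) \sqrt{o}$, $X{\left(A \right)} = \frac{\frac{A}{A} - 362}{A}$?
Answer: $- \frac{6276116 i}{79781} \approx - 78.667 i$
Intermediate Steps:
$X{\left(A \right)} = - \frac{361}{A}$ ($X{\left(A \right)} = \frac{1 - 362}{A} = - \frac{361}{A}$)
$p{\left(o \right)} = \frac{451 \sqrt{o}}{442}$ ($p{\left(o \right)} = \left(\left(-9\right) \left(- \frac{1}{442}\right) + 1\right) \sqrt{o} = \left(\frac{9}{442} + 1\right) \sqrt{o} = \frac{451 \sqrt{o}}{442}$)
$\frac{p{\left(-784 \right)}}{X{\left(994 \right)}} = \frac{\frac{451}{442} \sqrt{-784}}{\left(-361\right) \frac{1}{994}} = \frac{\frac{451}{442} \cdot 28 i}{\left(-361\right) \frac{1}{994}} = \frac{\frac{6314}{221} i}{- \frac{361}{994}} = \frac{6314 i}{221} \left(- \frac{994}{361}\right) = - \frac{6276116 i}{79781}$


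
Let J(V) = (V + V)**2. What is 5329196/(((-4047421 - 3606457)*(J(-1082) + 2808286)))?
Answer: -1332299/14334148275949 ≈ -9.2946e-8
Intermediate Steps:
J(V) = 4*V**2 (J(V) = (2*V)**2 = 4*V**2)
5329196/(((-4047421 - 3606457)*(J(-1082) + 2808286))) = 5329196/(((-4047421 - 3606457)*(4*(-1082)**2 + 2808286))) = 5329196/((-7653878*(4*1170724 + 2808286))) = 5329196/((-7653878*(4682896 + 2808286))) = 5329196/((-7653878*7491182)) = 5329196/(-57336593103796) = 5329196*(-1/57336593103796) = -1332299/14334148275949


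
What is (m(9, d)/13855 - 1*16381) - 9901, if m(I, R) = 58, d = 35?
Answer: -364137052/13855 ≈ -26282.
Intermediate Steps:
(m(9, d)/13855 - 1*16381) - 9901 = (58/13855 - 1*16381) - 9901 = (58*(1/13855) - 16381) - 9901 = (58/13855 - 16381) - 9901 = -226958697/13855 - 9901 = -364137052/13855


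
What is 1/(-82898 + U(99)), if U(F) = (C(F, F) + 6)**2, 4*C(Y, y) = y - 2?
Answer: -16/1311727 ≈ -1.2198e-5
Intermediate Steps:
C(Y, y) = -1/2 + y/4 (C(Y, y) = (y - 2)/4 = (-2 + y)/4 = -1/2 + y/4)
U(F) = (11/2 + F/4)**2 (U(F) = ((-1/2 + F/4) + 6)**2 = (11/2 + F/4)**2)
1/(-82898 + U(99)) = 1/(-82898 + (22 + 99)**2/16) = 1/(-82898 + (1/16)*121**2) = 1/(-82898 + (1/16)*14641) = 1/(-82898 + 14641/16) = 1/(-1311727/16) = -16/1311727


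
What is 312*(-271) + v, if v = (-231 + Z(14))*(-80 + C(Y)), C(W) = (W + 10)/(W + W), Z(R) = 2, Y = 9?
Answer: -1196527/18 ≈ -66474.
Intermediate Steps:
C(W) = (10 + W)/(2*W) (C(W) = (10 + W)/((2*W)) = (10 + W)*(1/(2*W)) = (10 + W)/(2*W))
v = 325409/18 (v = (-231 + 2)*(-80 + (½)*(10 + 9)/9) = -229*(-80 + (½)*(⅑)*19) = -229*(-80 + 19/18) = -229*(-1421/18) = 325409/18 ≈ 18078.)
312*(-271) + v = 312*(-271) + 325409/18 = -84552 + 325409/18 = -1196527/18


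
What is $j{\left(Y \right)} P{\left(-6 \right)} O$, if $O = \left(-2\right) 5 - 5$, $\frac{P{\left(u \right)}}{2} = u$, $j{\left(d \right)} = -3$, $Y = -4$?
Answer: $-540$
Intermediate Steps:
$P{\left(u \right)} = 2 u$
$O = -15$ ($O = -10 - 5 = -15$)
$j{\left(Y \right)} P{\left(-6 \right)} O = - 3 \cdot 2 \left(-6\right) \left(-15\right) = \left(-3\right) \left(-12\right) \left(-15\right) = 36 \left(-15\right) = -540$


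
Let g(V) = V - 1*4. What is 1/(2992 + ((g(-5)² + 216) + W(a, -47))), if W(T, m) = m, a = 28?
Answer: 1/3242 ≈ 0.00030845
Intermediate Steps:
g(V) = -4 + V (g(V) = V - 4 = -4 + V)
1/(2992 + ((g(-5)² + 216) + W(a, -47))) = 1/(2992 + (((-4 - 5)² + 216) - 47)) = 1/(2992 + (((-9)² + 216) - 47)) = 1/(2992 + ((81 + 216) - 47)) = 1/(2992 + (297 - 47)) = 1/(2992 + 250) = 1/3242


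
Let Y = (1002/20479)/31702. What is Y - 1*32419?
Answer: -10523616819050/324612629 ≈ -32419.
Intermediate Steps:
Y = 501/324612629 (Y = (1002*(1/20479))*(1/31702) = (1002/20479)*(1/31702) = 501/324612629 ≈ 1.5434e-6)
Y - 1*32419 = 501/324612629 - 1*32419 = 501/324612629 - 32419 = -10523616819050/324612629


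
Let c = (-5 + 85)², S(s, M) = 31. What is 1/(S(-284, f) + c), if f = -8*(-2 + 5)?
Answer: 1/6431 ≈ 0.00015550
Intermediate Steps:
f = -24 (f = -8*3 = -24)
c = 6400 (c = 80² = 6400)
1/(S(-284, f) + c) = 1/(31 + 6400) = 1/6431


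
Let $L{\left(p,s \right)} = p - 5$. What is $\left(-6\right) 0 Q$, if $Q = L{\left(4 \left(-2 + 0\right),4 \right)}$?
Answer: $0$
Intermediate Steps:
$L{\left(p,s \right)} = -5 + p$
$Q = -13$ ($Q = -5 + 4 \left(-2 + 0\right) = -5 + 4 \left(-2\right) = -5 - 8 = -13$)
$\left(-6\right) 0 Q = \left(-6\right) 0 \left(-13\right) = 0 \left(-13\right) = 0$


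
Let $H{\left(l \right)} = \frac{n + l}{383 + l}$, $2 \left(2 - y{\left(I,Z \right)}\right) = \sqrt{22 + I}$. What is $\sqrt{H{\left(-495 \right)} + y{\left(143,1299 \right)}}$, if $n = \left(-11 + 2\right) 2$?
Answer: $\frac{\sqrt{5159 - 392 \sqrt{165}}}{28} \approx 0.39717$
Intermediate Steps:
$n = -18$ ($n = \left(-9\right) 2 = -18$)
$y{\left(I,Z \right)} = 2 - \frac{\sqrt{22 + I}}{2}$
$H{\left(l \right)} = \frac{-18 + l}{383 + l}$
$\sqrt{H{\left(-495 \right)} + y{\left(143,1299 \right)}} = \sqrt{\frac{-18 - 495}{383 - 495} + \left(2 - \frac{\sqrt{22 + 143}}{2}\right)} = \sqrt{\frac{1}{-112} \left(-513\right) + \left(2 - \frac{\sqrt{165}}{2}\right)} = \sqrt{\left(- \frac{1}{112}\right) \left(-513\right) + \left(2 - \frac{\sqrt{165}}{2}\right)} = \sqrt{\frac{513}{112} + \left(2 - \frac{\sqrt{165}}{2}\right)} = \sqrt{\frac{737}{112} - \frac{\sqrt{165}}{2}}$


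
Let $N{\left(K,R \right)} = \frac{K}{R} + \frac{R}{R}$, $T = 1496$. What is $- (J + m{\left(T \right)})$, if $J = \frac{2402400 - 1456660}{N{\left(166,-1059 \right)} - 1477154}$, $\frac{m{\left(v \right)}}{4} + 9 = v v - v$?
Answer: $- \frac{13994342084467832}{1564305193} \approx -8.946 \cdot 10^{6}$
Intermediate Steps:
$m{\left(v \right)} = -36 - 4 v + 4 v^{2}$ ($m{\left(v \right)} = -36 + 4 \left(v v - v\right) = -36 + 4 \left(v^{2} - v\right) = -36 + \left(- 4 v + 4 v^{2}\right) = -36 - 4 v + 4 v^{2}$)
$N{\left(K,R \right)} = 1 + \frac{K}{R}$ ($N{\left(K,R \right)} = \frac{K}{R} + 1 = 1 + \frac{K}{R}$)
$J = - \frac{1001538660}{1564305193}$ ($J = \frac{2402400 - 1456660}{\frac{166 - 1059}{-1059} - 1477154} = \frac{945740}{\left(- \frac{1}{1059}\right) \left(-893\right) - 1477154} = \frac{945740}{\frac{893}{1059} - 1477154} = \frac{945740}{- \frac{1564305193}{1059}} = 945740 \left(- \frac{1059}{1564305193}\right) = - \frac{1001538660}{1564305193} \approx -0.64025$)
$- (J + m{\left(T \right)}) = - (- \frac{1001538660}{1564305193} - \left(6020 - 8952064\right)) = - (- \frac{1001538660}{1564305193} - -8946044) = - (- \frac{1001538660}{1564305193} + 8946044) = \left(-1\right) \frac{13994342084467832}{1564305193} = - \frac{13994342084467832}{1564305193}$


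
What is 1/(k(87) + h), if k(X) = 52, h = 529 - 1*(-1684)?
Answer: 1/2265 ≈ 0.00044150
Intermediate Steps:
h = 2213 (h = 529 + 1684 = 2213)
1/(k(87) + h) = 1/(52 + 2213) = 1/2265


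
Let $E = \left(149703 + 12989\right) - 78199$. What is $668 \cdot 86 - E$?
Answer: $-27045$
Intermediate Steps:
$E = 84493$ ($E = 162692 - 78199 = 84493$)
$668 \cdot 86 - E = 668 \cdot 86 - 84493 = 57448 - 84493 = -27045$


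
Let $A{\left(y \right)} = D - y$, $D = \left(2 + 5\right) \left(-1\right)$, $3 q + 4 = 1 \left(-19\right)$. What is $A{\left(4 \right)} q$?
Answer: $\frac{253}{3} \approx 84.333$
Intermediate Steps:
$q = - \frac{23}{3}$ ($q = - \frac{4}{3} + \frac{1 \left(-19\right)}{3} = - \frac{4}{3} + \frac{1}{3} \left(-19\right) = - \frac{4}{3} - \frac{19}{3} = - \frac{23}{3} \approx -7.6667$)
$D = -7$ ($D = 7 \left(-1\right) = -7$)
$A{\left(y \right)} = -7 - y$
$A{\left(4 \right)} q = \left(-7 - 4\right) \left(- \frac{23}{3}\right) = \left(-11\right) \left(- \frac{23}{3}\right) = \frac{253}{3}$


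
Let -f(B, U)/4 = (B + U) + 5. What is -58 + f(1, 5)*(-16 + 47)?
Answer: -1422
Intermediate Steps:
f(B, U) = -20 - 4*B - 4*U (f(B, U) = -4*((B + U) + 5) = -4*(5 + B + U) = -20 - 4*B - 4*U)
-58 + f(1, 5)*(-16 + 47) = -58 + (-20 - 4*1 - 4*5)*(-16 + 47) = -58 + (-20 - 4 - 20)*31 = -58 - 44*31 = -58 - 1364 = -1422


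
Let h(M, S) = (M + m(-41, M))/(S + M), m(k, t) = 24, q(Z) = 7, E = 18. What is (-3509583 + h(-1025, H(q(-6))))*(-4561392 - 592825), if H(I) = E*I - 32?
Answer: 2405856527027932/133 ≈ 1.8089e+13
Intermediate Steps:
H(I) = -32 + 18*I (H(I) = 18*I - 32 = -32 + 18*I)
h(M, S) = (24 + M)/(M + S) (h(M, S) = (M + 24)/(S + M) = (24 + M)/(M + S))
(-3509583 + h(-1025, H(q(-6))))*(-4561392 - 592825) = (-3509583 + (24 - 1025)/(-1025 + (-32 + 18*7)))*(-4561392 - 592825) = (-3509583 - 1001/(-1025 + (-32 + 126)))*(-5154217) = (-3509583 - 1001/(-1025 + 94))*(-5154217) = (-3509583 - 1001/(-931))*(-5154217) = (-3509583 - 1/931*(-1001))*(-5154217) = (-3509583 + 143/133)*(-5154217) = -466774396/133*(-5154217) = 2405856527027932/133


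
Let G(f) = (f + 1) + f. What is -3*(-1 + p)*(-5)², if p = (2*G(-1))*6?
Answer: 975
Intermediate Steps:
G(f) = 1 + 2*f (G(f) = (1 + f) + f = 1 + 2*f)
p = -12 (p = (2*(1 + 2*(-1)))*6 = (2*(1 - 2))*6 = (2*(-1))*6 = -2*6 = -12)
-3*(-1 + p)*(-5)² = -3*(-1 - 12)*(-5)² = -3*(-13)*25 = 39*25 = 975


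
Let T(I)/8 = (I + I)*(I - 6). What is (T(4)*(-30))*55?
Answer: 211200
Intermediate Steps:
T(I) = 16*I*(-6 + I) (T(I) = 8*((I + I)*(I - 6)) = 8*((2*I)*(-6 + I)) = 8*(2*I*(-6 + I)) = 16*I*(-6 + I))
(T(4)*(-30))*55 = ((16*4*(-6 + 4))*(-30))*55 = ((16*4*(-2))*(-30))*55 = -128*(-30)*55 = 3840*55 = 211200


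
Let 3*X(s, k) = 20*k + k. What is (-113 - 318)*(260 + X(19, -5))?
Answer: -96975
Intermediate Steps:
X(s, k) = 7*k (X(s, k) = (20*k + k)/3 = (21*k)/3 = 7*k)
(-113 - 318)*(260 + X(19, -5)) = (-113 - 318)*(260 + 7*(-5)) = -431*(260 - 35) = -431*225 = -96975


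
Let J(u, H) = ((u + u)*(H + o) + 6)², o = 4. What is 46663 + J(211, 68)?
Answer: 923598763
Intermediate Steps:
J(u, H) = (6 + 2*u*(4 + H))² (J(u, H) = ((u + u)*(H + 4) + 6)² = ((2*u)*(4 + H) + 6)² = (2*u*(4 + H) + 6)² = (6 + 2*u*(4 + H))²)
46663 + J(211, 68) = 46663 + 4*(3 + 4*211 + 68*211)² = 46663 + 4*(3 + 844 + 14348)² = 46663 + 4*15195² = 46663 + 4*230888025 = 46663 + 923552100 = 923598763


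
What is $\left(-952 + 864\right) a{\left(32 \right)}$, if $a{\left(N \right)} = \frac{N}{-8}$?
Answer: $352$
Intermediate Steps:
$a{\left(N \right)} = - \frac{N}{8}$ ($a{\left(N \right)} = N \left(- \frac{1}{8}\right) = - \frac{N}{8}$)
$\left(-952 + 864\right) a{\left(32 \right)} = \left(-952 + 864\right) \left(\left(- \frac{1}{8}\right) 32\right) = \left(-88\right) \left(-4\right) = 352$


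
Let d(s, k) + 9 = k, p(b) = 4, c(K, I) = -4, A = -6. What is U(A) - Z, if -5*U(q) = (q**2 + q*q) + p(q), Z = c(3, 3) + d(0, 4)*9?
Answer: 169/5 ≈ 33.800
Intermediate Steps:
d(s, k) = -9 + k
Z = -49 (Z = -4 + (-9 + 4)*9 = -4 - 5*9 = -4 - 45 = -49)
U(q) = -4/5 - 2*q**2/5 (U(q) = -((q**2 + q*q) + 4)/5 = -((q**2 + q**2) + 4)/5 = -(2*q**2 + 4)/5 = -(4 + 2*q**2)/5 = -4/5 - 2*q**2/5)
U(A) - Z = (-4/5 - 2/5*(-6)**2) - 1*(-49) = (-4/5 - 2/5*36) + 49 = (-4/5 - 72/5) + 49 = -76/5 + 49 = 169/5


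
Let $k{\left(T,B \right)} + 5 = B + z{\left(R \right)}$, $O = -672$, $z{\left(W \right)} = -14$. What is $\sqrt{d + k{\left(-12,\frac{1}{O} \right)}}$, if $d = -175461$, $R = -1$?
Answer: $\frac{i \sqrt{4952747562}}{168} \approx 418.9 i$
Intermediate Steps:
$k{\left(T,B \right)} = -19 + B$ ($k{\left(T,B \right)} = -5 + \left(B - 14\right) = -5 + \left(-14 + B\right) = -19 + B$)
$\sqrt{d + k{\left(-12,\frac{1}{O} \right)}} = \sqrt{-175461 - \left(19 - \frac{1}{-672}\right)} = \sqrt{-175461 - \frac{12769}{672}} = \sqrt{- \frac{117922561}{672}} = \frac{i \sqrt{4952747562}}{168}$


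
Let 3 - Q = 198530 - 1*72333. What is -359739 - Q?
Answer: -233545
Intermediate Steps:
Q = -126194 (Q = 3 - (198530 - 1*72333) = 3 - (198530 - 72333) = 3 - 1*126197 = 3 - 126197 = -126194)
-359739 - Q = -359739 - 1*(-126194) = -359739 + 126194 = -233545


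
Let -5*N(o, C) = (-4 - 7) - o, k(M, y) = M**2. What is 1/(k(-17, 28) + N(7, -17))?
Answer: 5/1463 ≈ 0.0034176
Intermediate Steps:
N(o, C) = 11/5 + o/5 (N(o, C) = -((-4 - 7) - o)/5 = -(-11 - o)/5 = 11/5 + o/5)
1/(k(-17, 28) + N(7, -17)) = 1/((-17)**2 + (11/5 + (1/5)*7)) = 1/(289 + (11/5 + 7/5)) = 1/(289 + 18/5) = 1/(1463/5) = 5/1463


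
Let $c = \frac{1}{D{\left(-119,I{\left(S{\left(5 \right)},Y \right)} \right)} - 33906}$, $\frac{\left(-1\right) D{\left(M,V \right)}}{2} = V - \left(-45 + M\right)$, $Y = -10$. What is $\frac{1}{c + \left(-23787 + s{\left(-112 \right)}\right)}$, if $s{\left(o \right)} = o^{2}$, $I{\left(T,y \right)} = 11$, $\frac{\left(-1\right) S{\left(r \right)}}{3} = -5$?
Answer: $- \frac{34256}{385140209} \approx -8.8944 \cdot 10^{-5}$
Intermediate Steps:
$S{\left(r \right)} = 15$ ($S{\left(r \right)} = \left(-3\right) \left(-5\right) = 15$)
$D{\left(M,V \right)} = -90 - 2 V + 2 M$ ($D{\left(M,V \right)} = - 2 \left(V - \left(-45 + M\right)\right) = - 2 \left(45 + V - M\right) = -90 - 2 V + 2 M$)
$c = - \frac{1}{34256}$ ($c = \frac{1}{\left(-90 - 22 + 2 \left(-119\right)\right) - 33906} = \frac{1}{\left(-90 - 22 - 238\right) - 33906} = \frac{1}{-350 - 33906} = \frac{1}{-34256} = - \frac{1}{34256} \approx -2.9192 \cdot 10^{-5}$)
$\frac{1}{c + \left(-23787 + s{\left(-112 \right)}\right)} = \frac{1}{- \frac{1}{34256} - \left(23787 - \left(-112\right)^{2}\right)} = \frac{1}{- \frac{1}{34256} + \left(-23787 + 12544\right)} = \frac{1}{- \frac{1}{34256} - 11243} = \frac{1}{- \frac{385140209}{34256}} = - \frac{34256}{385140209}$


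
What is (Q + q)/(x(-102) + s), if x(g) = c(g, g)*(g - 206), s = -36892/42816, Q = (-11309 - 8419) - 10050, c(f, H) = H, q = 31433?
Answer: 17715120/336267641 ≈ 0.052682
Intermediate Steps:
Q = -29778 (Q = -19728 - 10050 = -29778)
s = -9223/10704 (s = -36892*1/42816 = -9223/10704 ≈ -0.86164)
x(g) = g*(-206 + g) (x(g) = g*(g - 206) = g*(-206 + g))
(Q + q)/(x(-102) + s) = (-29778 + 31433)/(-102*(-206 - 102) - 9223/10704) = 1655/(-102*(-308) - 9223/10704) = 1655/(31416 - 9223/10704) = 1655/(336267641/10704) = 1655*(10704/336267641) = 17715120/336267641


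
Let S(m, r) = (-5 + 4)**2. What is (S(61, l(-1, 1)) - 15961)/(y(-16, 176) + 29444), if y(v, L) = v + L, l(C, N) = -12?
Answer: -1330/2467 ≈ -0.53912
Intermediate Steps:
y(v, L) = L + v
S(m, r) = 1 (S(m, r) = (-1)**2 = 1)
(S(61, l(-1, 1)) - 15961)/(y(-16, 176) + 29444) = (1 - 15961)/((176 - 16) + 29444) = -15960/(160 + 29444) = -15960/29604 = -15960*1/29604 = -1330/2467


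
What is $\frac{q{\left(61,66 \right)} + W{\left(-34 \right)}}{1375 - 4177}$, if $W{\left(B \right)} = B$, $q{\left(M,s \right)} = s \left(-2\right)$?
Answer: $\frac{83}{1401} \approx 0.059243$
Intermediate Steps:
$q{\left(M,s \right)} = - 2 s$
$\frac{q{\left(61,66 \right)} + W{\left(-34 \right)}}{1375 - 4177} = \frac{\left(-2\right) 66 - 34}{1375 - 4177} = \frac{-132 - 34}{-2802} = \left(-166\right) \left(- \frac{1}{2802}\right) = \frac{83}{1401}$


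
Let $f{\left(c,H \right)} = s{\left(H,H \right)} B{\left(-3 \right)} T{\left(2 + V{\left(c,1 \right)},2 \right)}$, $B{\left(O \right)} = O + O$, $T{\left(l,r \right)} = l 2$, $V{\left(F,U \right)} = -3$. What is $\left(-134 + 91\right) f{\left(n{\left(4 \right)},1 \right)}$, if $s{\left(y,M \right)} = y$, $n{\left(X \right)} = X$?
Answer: $-516$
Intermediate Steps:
$T{\left(l,r \right)} = 2 l$
$B{\left(O \right)} = 2 O$
$f{\left(c,H \right)} = 12 H$ ($f{\left(c,H \right)} = H 2 \left(-3\right) 2 \left(2 - 3\right) = H \left(-6\right) 2 \left(-1\right) = - 6 H \left(-2\right) = 12 H$)
$\left(-134 + 91\right) f{\left(n{\left(4 \right)},1 \right)} = \left(-134 + 91\right) 12 \cdot 1 = \left(-43\right) 12 = -516$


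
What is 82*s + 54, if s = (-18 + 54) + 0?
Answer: 3006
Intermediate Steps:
s = 36 (s = 36 + 0 = 36)
82*s + 54 = 82*36 + 54 = 2952 + 54 = 3006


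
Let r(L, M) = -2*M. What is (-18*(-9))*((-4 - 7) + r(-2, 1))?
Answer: -2106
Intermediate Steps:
(-18*(-9))*((-4 - 7) + r(-2, 1)) = (-18*(-9))*((-4 - 7) - 2*1) = 162*(-11 - 2) = 162*(-13) = -2106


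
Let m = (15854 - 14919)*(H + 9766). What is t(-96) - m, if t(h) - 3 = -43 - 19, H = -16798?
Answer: 6574861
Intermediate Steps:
t(h) = -59 (t(h) = 3 + (-43 - 19) = 3 - 62 = -59)
m = -6574920 (m = (15854 - 14919)*(-16798 + 9766) = 935*(-7032) = -6574920)
t(-96) - m = -59 - 1*(-6574920) = -59 + 6574920 = 6574861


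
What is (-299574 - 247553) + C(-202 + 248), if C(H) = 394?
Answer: -546733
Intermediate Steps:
(-299574 - 247553) + C(-202 + 248) = (-299574 - 247553) + 394 = -547127 + 394 = -546733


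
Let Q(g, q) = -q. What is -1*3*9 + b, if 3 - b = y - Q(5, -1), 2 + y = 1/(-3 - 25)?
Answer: -587/28 ≈ -20.964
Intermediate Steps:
y = -57/28 (y = -2 + 1/(-3 - 25) = -2 + 1/(-28) = -2 - 1/28 = -57/28 ≈ -2.0357)
b = 169/28 (b = 3 - (-57/28 - (-1)*(-1)) = 3 - (-57/28 - 1*1) = 3 - (-57/28 - 1) = 3 - 1*(-85/28) = 3 + 85/28 = 169/28 ≈ 6.0357)
-1*3*9 + b = -1*3*9 + 169/28 = -3*9 + 169/28 = -27 + 169/28 = -587/28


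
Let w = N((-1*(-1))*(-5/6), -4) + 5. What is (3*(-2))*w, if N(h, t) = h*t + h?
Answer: -45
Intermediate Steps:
N(h, t) = h + h*t
w = 15/2 (w = ((-1*(-1))*(-5/6))*(1 - 4) + 5 = (1*(-5*1/6))*(-3) + 5 = (1*(-5/6))*(-3) + 5 = -5/6*(-3) + 5 = 5/2 + 5 = 15/2 ≈ 7.5000)
(3*(-2))*w = (3*(-2))*(15/2) = -6*15/2 = -45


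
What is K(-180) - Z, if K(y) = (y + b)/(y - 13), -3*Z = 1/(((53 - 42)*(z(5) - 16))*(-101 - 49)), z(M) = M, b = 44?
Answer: 7405393/10508850 ≈ 0.70468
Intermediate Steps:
Z = -1/54450 (Z = -1/((-101 - 49)*(5 - 16)*(53 - 42))/3 = -1/(3*((11*(-11))*(-150))) = -1/(3*((-121*(-150)))) = -⅓/18150 = -⅓*1/18150 = -1/54450 ≈ -1.8365e-5)
K(y) = (44 + y)/(-13 + y) (K(y) = (y + 44)/(y - 13) = (44 + y)/(-13 + y))
K(-180) - Z = (44 - 180)/(-13 - 180) - 1*(-1/54450) = -136/(-193) + 1/54450 = -1/193*(-136) + 1/54450 = 136/193 + 1/54450 = 7405393/10508850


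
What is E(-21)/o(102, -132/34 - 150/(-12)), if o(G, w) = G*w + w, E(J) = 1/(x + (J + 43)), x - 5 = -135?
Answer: -17/1629666 ≈ -1.0432e-5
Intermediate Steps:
x = -130 (x = 5 - 135 = -130)
E(J) = 1/(-87 + J) (E(J) = 1/(-130 + (J + 43)) = 1/(-130 + (43 + J)) = 1/(-87 + J))
o(G, w) = w + G*w
E(-21)/o(102, -132/34 - 150/(-12)) = 1/((-87 - 21)*(((-132/34 - 150/(-12))*(1 + 102)))) = 1/((-108)*(((-132*1/34 - 150*(-1/12))*103))) = -1/(103*(-66/17 + 25/2))/108 = -1/(108*((293/34)*103)) = -1/(108*30179/34) = -1/108*34/30179 = -17/1629666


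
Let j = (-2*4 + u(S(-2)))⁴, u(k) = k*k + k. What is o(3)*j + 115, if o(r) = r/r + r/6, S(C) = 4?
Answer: 31219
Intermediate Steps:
u(k) = k + k² (u(k) = k² + k = k + k²)
o(r) = 1 + r/6 (o(r) = 1 + r*(⅙) = 1 + r/6)
j = 20736 (j = (-2*4 + 4*(1 + 4))⁴ = (-8 + 4*5)⁴ = (-8 + 20)⁴ = 12⁴ = 20736)
o(3)*j + 115 = (1 + (⅙)*3)*20736 + 115 = (1 + ½)*20736 + 115 = (3/2)*20736 + 115 = 31104 + 115 = 31219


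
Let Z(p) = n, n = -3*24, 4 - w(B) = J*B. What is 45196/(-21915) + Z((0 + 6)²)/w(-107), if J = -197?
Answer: -63395188/30790575 ≈ -2.0589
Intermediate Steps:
w(B) = 4 + 197*B (w(B) = 4 - (-197)*B = 4 + 197*B)
n = -72
Z(p) = -72
45196/(-21915) + Z((0 + 6)²)/w(-107) = 45196/(-21915) - 72/(4 + 197*(-107)) = 45196*(-1/21915) - 72/(4 - 21079) = -45196/21915 - 72/(-21075) = -45196/21915 - 72*(-1/21075) = -45196/21915 + 24/7025 = -63395188/30790575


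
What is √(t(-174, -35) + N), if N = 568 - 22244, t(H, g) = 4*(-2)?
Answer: 2*I*√5421 ≈ 147.25*I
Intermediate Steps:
t(H, g) = -8
N = -21676
√(t(-174, -35) + N) = √(-8 - 21676) = √(-21684) = 2*I*√5421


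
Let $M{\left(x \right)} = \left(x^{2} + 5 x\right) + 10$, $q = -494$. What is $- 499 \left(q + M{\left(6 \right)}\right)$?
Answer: $208582$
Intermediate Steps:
$M{\left(x \right)} = 10 + x^{2} + 5 x$
$- 499 \left(q + M{\left(6 \right)}\right) = - 499 \left(-494 + \left(10 + 6^{2} + 5 \cdot 6\right)\right) = - 499 \left(-494 + \left(10 + 36 + 30\right)\right) = - 499 \left(-494 + 76\right) = \left(-499\right) \left(-418\right) = 208582$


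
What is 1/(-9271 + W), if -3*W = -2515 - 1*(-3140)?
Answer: -3/28438 ≈ -0.00010549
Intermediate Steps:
W = -625/3 (W = -(-2515 - 1*(-3140))/3 = -(-2515 + 3140)/3 = -1/3*625 = -625/3 ≈ -208.33)
1/(-9271 + W) = 1/(-9271 - 625/3) = 1/(-28438/3) = -3/28438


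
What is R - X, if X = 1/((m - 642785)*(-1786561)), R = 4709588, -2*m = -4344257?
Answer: 25735689177733942318/5464530905407 ≈ 4.7096e+6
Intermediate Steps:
m = 4344257/2 (m = -½*(-4344257) = 4344257/2 ≈ 2.1721e+6)
X = -2/5464530905407 (X = 1/((4344257/2 - 642785)*(-1786561)) = -1/1786561/(3058687/2) = (2/3058687)*(-1/1786561) = -2/5464530905407 ≈ -3.6600e-13)
R - X = 4709588 - 1*(-2/5464530905407) = 4709588 + 2/5464530905407 = 25735689177733942318/5464530905407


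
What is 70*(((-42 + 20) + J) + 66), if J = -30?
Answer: 980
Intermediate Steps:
70*(((-42 + 20) + J) + 66) = 70*(((-42 + 20) - 30) + 66) = 70*((-22 - 30) + 66) = 70*(-52 + 66) = 70*14 = 980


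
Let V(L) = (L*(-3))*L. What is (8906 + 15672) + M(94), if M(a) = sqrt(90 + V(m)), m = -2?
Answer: 24578 + sqrt(78) ≈ 24587.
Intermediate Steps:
V(L) = -3*L**2 (V(L) = (-3*L)*L = -3*L**2)
M(a) = sqrt(78) (M(a) = sqrt(90 - 3*(-2)**2) = sqrt(90 - 3*4) = sqrt(90 - 12) = sqrt(78))
(8906 + 15672) + M(94) = (8906 + 15672) + sqrt(78) = 24578 + sqrt(78)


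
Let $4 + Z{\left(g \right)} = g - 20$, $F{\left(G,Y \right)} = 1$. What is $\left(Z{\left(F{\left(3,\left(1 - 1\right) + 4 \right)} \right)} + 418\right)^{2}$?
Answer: $156025$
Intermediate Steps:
$Z{\left(g \right)} = -24 + g$ ($Z{\left(g \right)} = -4 + \left(g - 20\right) = -4 + \left(-20 + g\right) = -24 + g$)
$\left(Z{\left(F{\left(3,\left(1 - 1\right) + 4 \right)} \right)} + 418\right)^{2} = \left(\left(-24 + 1\right) + 418\right)^{2} = \left(-23 + 418\right)^{2} = 395^{2} = 156025$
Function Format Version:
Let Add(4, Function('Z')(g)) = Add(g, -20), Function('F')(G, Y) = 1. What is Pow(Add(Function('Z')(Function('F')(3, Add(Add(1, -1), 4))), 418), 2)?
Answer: 156025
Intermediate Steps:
Function('Z')(g) = Add(-24, g) (Function('Z')(g) = Add(-4, Add(g, -20)) = Add(-4, Add(-20, g)) = Add(-24, g))
Pow(Add(Function('Z')(Function('F')(3, Add(Add(1, -1), 4))), 418), 2) = Pow(Add(Add(-24, 1), 418), 2) = Pow(Add(-23, 418), 2) = Pow(395, 2) = 156025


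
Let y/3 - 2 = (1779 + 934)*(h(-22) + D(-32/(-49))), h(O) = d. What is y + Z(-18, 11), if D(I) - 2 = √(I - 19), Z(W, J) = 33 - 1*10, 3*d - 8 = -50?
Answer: -97639 + 8139*I*√899/7 ≈ -97639.0 + 34862.0*I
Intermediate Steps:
d = -14 (d = 8/3 + (⅓)*(-50) = 8/3 - 50/3 = -14)
h(O) = -14
Z(W, J) = 23 (Z(W, J) = 33 - 10 = 23)
D(I) = 2 + √(-19 + I) (D(I) = 2 + √(I - 19) = 2 + √(-19 + I))
y = -97662 + 8139*I*√899/7 (y = 6 + 3*((1779 + 934)*(-14 + (2 + √(-19 - 32/(-49))))) = 6 + 3*(2713*(-14 + (2 + √(-19 - 32*(-1/49))))) = 6 + 3*(2713*(-14 + (2 + √(-19 + 32/49)))) = 6 + 3*(2713*(-14 + (2 + √(-899/49)))) = 6 + 3*(2713*(-14 + (2 + I*√899/7))) = 6 + 3*(2713*(-12 + I*√899/7)) = 6 + 3*(-32556 + 2713*I*√899/7) = 6 + (-97668 + 8139*I*√899/7) = -97662 + 8139*I*√899/7 ≈ -97662.0 + 34862.0*I)
y + Z(-18, 11) = (-97662 + 8139*I*√899/7) + 23 = -97639 + 8139*I*√899/7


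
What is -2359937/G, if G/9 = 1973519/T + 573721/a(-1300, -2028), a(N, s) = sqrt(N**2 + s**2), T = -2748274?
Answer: -65613276968411305376464/19765767677729186987379 - 469762268744539496918972*sqrt(2146)/19765767677729186987379 ≈ -1104.3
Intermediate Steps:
G = -17761671/2748274 + 5163489*sqrt(2146)/111592 (G = 9*(1973519/(-2748274) + 573721/(sqrt((-1300)**2 + (-2028)**2))) = 9*(1973519*(-1/2748274) + 573721/(sqrt(1690000 + 4112784))) = 9*(-1973519/2748274 + 573721/(sqrt(5802784))) = 9*(-1973519/2748274 + 573721/((52*sqrt(2146)))) = 9*(-1973519/2748274 + 573721*(sqrt(2146)/111592)) = 9*(-1973519/2748274 + 573721*sqrt(2146)/111592) = -17761671/2748274 + 5163489*sqrt(2146)/111592 ≈ 2137.0)
-2359937/G = -2359937/(-17761671/2748274 + 5163489*sqrt(2146)/111592)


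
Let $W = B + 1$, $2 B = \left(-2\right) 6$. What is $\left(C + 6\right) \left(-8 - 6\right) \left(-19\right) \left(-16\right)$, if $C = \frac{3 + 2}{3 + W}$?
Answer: $-14896$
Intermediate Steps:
$B = -6$ ($B = \frac{\left(-2\right) 6}{2} = \frac{1}{2} \left(-12\right) = -6$)
$W = -5$ ($W = -6 + 1 = -5$)
$C = - \frac{5}{2}$ ($C = \frac{3 + 2}{3 - 5} = \frac{5}{-2} = 5 \left(- \frac{1}{2}\right) = - \frac{5}{2} \approx -2.5$)
$\left(C + 6\right) \left(-8 - 6\right) \left(-19\right) \left(-16\right) = \left(- \frac{5}{2} + 6\right) \left(-8 - 6\right) \left(-19\right) \left(-16\right) = \frac{7}{2} \left(-14\right) \left(-19\right) \left(-16\right) = \left(-49\right) \left(-19\right) \left(-16\right) = 931 \left(-16\right) = -14896$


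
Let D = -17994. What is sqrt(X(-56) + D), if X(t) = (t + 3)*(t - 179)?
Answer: I*sqrt(5539) ≈ 74.424*I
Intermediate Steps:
X(t) = (-179 + t)*(3 + t) (X(t) = (3 + t)*(-179 + t) = (-179 + t)*(3 + t))
sqrt(X(-56) + D) = sqrt((-537 + (-56)**2 - 176*(-56)) - 17994) = sqrt((-537 + 3136 + 9856) - 17994) = sqrt(12455 - 17994) = sqrt(-5539) = I*sqrt(5539)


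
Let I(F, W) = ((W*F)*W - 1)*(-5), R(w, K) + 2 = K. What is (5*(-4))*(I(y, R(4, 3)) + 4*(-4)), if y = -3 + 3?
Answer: 220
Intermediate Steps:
R(w, K) = -2 + K
y = 0
I(F, W) = 5 - 5*F*W² (I(F, W) = ((F*W)*W - 1)*(-5) = (F*W² - 1)*(-5) = (-1 + F*W²)*(-5) = 5 - 5*F*W²)
(5*(-4))*(I(y, R(4, 3)) + 4*(-4)) = (5*(-4))*((5 - 5*0*(-2 + 3)²) + 4*(-4)) = -20*((5 - 5*0*1²) - 16) = -20*((5 - 5*0*1) - 16) = -20*((5 + 0) - 16) = -20*(5 - 16) = -20*(-11) = 220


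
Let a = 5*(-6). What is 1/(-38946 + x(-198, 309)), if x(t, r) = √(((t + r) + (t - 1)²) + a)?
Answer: -19473/758375617 - √39682/1516751234 ≈ -2.5809e-5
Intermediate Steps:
a = -30
x(t, r) = √(-30 + r + t + (-1 + t)²) (x(t, r) = √(((t + r) + (t - 1)²) - 30) = √(((r + t) + (-1 + t)²) - 30) = √((r + t + (-1 + t)²) - 30) = √(-30 + r + t + (-1 + t)²))
1/(-38946 + x(-198, 309)) = 1/(-38946 + √(-29 + 309 + (-198)² - 1*(-198))) = 1/(-38946 + √(-29 + 309 + 39204 + 198)) = 1/(-38946 + √39682)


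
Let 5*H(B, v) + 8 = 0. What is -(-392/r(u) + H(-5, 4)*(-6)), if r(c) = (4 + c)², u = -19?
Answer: -1768/225 ≈ -7.8578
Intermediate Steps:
H(B, v) = -8/5 (H(B, v) = -8/5 + (⅕)*0 = -8/5 + 0 = -8/5)
-(-392/r(u) + H(-5, 4)*(-6)) = -(-392/(4 - 19)² - 8/5*(-6)) = -(-392/((-15)²) + 48/5) = -(-392/225 + 48/5) = -1*1768/225 = -1768/225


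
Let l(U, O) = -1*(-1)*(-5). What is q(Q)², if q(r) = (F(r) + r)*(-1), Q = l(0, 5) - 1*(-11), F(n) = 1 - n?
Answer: 1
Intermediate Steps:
l(U, O) = -5 (l(U, O) = 1*(-5) = -5)
Q = 6 (Q = -5 - 1*(-11) = -5 + 11 = 6)
q(r) = -1 (q(r) = ((1 - r) + r)*(-1) = 1*(-1) = -1)
q(Q)² = (-1)² = 1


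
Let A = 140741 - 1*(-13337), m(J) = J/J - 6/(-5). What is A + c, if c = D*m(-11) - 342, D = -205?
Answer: 153285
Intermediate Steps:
m(J) = 11/5 (m(J) = 1 - 6*(-1/5) = 1 + 6/5 = 11/5)
c = -793 (c = -205*11/5 - 342 = -451 - 342 = -793)
A = 154078 (A = 140741 + 13337 = 154078)
A + c = 154078 - 793 = 153285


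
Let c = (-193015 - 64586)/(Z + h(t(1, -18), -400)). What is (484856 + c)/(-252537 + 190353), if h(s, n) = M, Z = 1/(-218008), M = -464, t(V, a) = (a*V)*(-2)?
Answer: -2045921394214/262094452383 ≈ -7.8060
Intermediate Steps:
t(V, a) = -2*V*a (t(V, a) = (V*a)*(-2) = -2*V*a)
Z = -1/218008 ≈ -4.5870e-6
h(s, n) = -464
c = 18719692936/33718571 (c = (-193015 - 64586)/(-1/218008 - 464) = -257601/(-101155713/218008) = -257601*(-218008/101155713) = 18719692936/33718571 ≈ 555.17)
(484856 + c)/(-252537 + 190353) = (484856 + 18719692936/33718571)/(-252537 + 190353) = (16367371153712/33718571)/(-62184) = (16367371153712/33718571)*(-1/62184) = -2045921394214/262094452383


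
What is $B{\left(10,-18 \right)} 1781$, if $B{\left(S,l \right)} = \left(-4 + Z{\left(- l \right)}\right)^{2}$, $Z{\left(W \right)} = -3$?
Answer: $87269$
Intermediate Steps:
$B{\left(S,l \right)} = 49$ ($B{\left(S,l \right)} = \left(-4 - 3\right)^{2} = \left(-7\right)^{2} = 49$)
$B{\left(10,-18 \right)} 1781 = 49 \cdot 1781 = 87269$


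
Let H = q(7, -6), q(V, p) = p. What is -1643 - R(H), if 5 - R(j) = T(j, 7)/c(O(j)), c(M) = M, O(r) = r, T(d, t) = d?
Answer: -1647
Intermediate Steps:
H = -6
R(j) = 4 (R(j) = 5 - j/j = 5 - 1*1 = 5 - 1 = 4)
-1643 - R(H) = -1643 - 1*4 = -1643 - 4 = -1647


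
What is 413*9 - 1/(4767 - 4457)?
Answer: 1152269/310 ≈ 3717.0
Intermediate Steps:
413*9 - 1/(4767 - 4457) = 3717 - 1/310 = 1152269/310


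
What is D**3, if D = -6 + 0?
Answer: -216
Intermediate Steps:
D = -6
D**3 = (-6)**3 = -216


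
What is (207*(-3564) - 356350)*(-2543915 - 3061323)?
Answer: 6132679685324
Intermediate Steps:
(207*(-3564) - 356350)*(-2543915 - 3061323) = (-737748 - 356350)*(-5605238) = -1094098*(-5605238) = 6132679685324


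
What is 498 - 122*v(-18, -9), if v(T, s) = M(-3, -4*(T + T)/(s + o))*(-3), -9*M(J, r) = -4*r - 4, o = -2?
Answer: -48470/33 ≈ -1468.8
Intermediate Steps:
M(J, r) = 4/9 + 4*r/9 (M(J, r) = -(-4*r - 4)/9 = -(-4 - 4*r)/9 = 4/9 + 4*r/9)
v(T, s) = -4/3 + 32*T/(3*(-2 + s)) (v(T, s) = (4/9 + 4*(-4*(T + T)/(s - 2))/9)*(-3) = (4/9 + 4*(-4*2*T/(-2 + s))/9)*(-3) = (4/9 + 4*(-8*T/(-2 + s))/9)*(-3) = (4/9 - 32*T/(9*(-2 + s)))*(-3) = -4/3 + 32*T/(3*(-2 + s)))
498 - 122*v(-18, -9) = 498 - 488*(2 - 1*(-9) + 8*(-18))/(3*(-2 - 9)) = 498 - 488*(2 + 9 - 144)/(3*(-11)) = 498 - 488*(-1)*(-133)/(3*11) = 498 - 122*532/33 = 498 - 64904/33 = -48470/33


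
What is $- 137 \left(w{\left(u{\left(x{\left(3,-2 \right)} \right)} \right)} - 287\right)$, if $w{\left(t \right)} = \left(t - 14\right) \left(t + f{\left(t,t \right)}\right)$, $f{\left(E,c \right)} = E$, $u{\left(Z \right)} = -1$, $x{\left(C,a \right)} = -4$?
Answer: $35209$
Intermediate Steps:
$w{\left(t \right)} = 2 t \left(-14 + t\right)$ ($w{\left(t \right)} = \left(t - 14\right) \left(t + t\right) = \left(-14 + t\right) 2 t = 2 t \left(-14 + t\right)$)
$- 137 \left(w{\left(u{\left(x{\left(3,-2 \right)} \right)} \right)} - 287\right) = - 137 \left(2 \left(-1\right) \left(-14 - 1\right) - 287\right) = - 137 \left(2 \left(-1\right) \left(-15\right) - 287\right) = - 137 \left(30 - 287\right) = \left(-137\right) \left(-257\right) = 35209$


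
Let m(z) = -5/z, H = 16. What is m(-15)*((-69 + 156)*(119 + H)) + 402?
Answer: 4317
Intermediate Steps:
m(-15)*((-69 + 156)*(119 + H)) + 402 = (-5/(-15))*((-69 + 156)*(119 + 16)) + 402 = (-5*(-1/15))*(87*135) + 402 = (⅓)*11745 + 402 = 3915 + 402 = 4317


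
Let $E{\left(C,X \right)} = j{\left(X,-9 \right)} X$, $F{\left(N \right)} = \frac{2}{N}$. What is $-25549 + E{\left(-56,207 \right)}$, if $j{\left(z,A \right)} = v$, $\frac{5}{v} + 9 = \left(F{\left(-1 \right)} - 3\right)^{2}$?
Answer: $- \frac{407749}{16} \approx -25484.0$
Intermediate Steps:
$v = \frac{5}{16}$ ($v = \frac{5}{-9 + \left(\frac{2}{-1} - 3\right)^{2}} = \frac{5}{-9 + \left(2 \left(-1\right) - 3\right)^{2}} = \frac{5}{-9 + \left(-2 - 3\right)^{2}} = \frac{5}{-9 + \left(-5\right)^{2}} = \frac{5}{-9 + 25} = \frac{5}{16} \approx 0.3125$)
$j{\left(z,A \right)} = \frac{5}{16}$
$E{\left(C,X \right)} = \frac{5 X}{16}$
$-25549 + E{\left(-56,207 \right)} = -25549 + \frac{5}{16} \cdot 207 = -25549 + \frac{1035}{16} = - \frac{407749}{16}$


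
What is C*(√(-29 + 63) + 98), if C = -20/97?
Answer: -1960/97 - 20*√34/97 ≈ -21.408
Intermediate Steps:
C = -20/97 (C = -20*1/97 = -20/97 ≈ -0.20619)
C*(√(-29 + 63) + 98) = -20*(√(-29 + 63) + 98)/97 = -20*(√34 + 98)/97 = -20*(98 + √34)/97 = -1960/97 - 20*√34/97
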